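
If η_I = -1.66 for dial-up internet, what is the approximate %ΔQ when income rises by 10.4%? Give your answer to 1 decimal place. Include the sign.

%ΔQ ≈ η × %ΔI = -1.66 × 10.4% = -17.3%.

-17.3%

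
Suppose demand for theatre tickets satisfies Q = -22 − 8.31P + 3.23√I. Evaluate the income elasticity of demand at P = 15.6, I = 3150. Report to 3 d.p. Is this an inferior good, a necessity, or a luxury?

3.057 (luxury)

At P = 15.6, I = 3150: Q = 29.647.
Holding P constant, ∂Q/∂I = 3.23/(2√I) = 0.0287751.
η_I = (∂Q/∂I)·(I/Q) = 0.0287751 × (3150/29.647) = 3.057.
Since η > 1, this is a luxury.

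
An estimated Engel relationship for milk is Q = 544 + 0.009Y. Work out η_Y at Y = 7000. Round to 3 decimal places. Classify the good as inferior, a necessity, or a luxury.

0.104 (necessity)

At Y = 7000: Q = 607.000.
dQ/dY = 0.009.
η = (dQ/dY)·(Y/Q) = 0.009 × (7000/607.000) = 0.104.
Since 0 < η < 1, the good is a necessity.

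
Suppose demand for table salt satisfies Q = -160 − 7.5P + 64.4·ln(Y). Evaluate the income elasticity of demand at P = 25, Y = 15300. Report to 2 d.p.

0.24

At P = 25, Y = 15300: Q = 273.033.
Holding P constant, ∂Q/∂Y = 64.4/Y = 0.00420915.
η_Y = (∂Q/∂Y)·(Y/Q) = 0.00420915 × (15300/273.033) = 0.24.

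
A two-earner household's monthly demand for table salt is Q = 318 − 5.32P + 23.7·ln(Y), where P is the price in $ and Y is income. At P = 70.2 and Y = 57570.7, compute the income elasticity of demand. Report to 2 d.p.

0.12

At P = 70.2, Y = 57570.7: Q = 204.306.
Holding P constant, ∂Q/∂Y = 23.7/Y = 0.000411668.
η_Y = (∂Q/∂Y)·(Y/Q) = 0.000411668 × (57570.7/204.306) = 0.12.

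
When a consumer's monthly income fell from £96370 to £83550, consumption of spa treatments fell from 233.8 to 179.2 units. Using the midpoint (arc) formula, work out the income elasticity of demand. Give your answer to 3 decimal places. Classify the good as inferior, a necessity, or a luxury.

1.855 (luxury)

ΔQ = 179.2 − 233.8 = -54.6; midpoint Q̄ = (233.8 + 179.2)/2 = 206.5.
ΔI = 83550 − 96370 = -12820; midpoint Ī = (96370 + 83550)/2 = 89960.
η = (ΔQ/Q̄) ÷ (ΔI/Ī) = (-54.6/206.5) ÷ (-12820/89960) = 1.855.
η > 1 ⇒ luxury.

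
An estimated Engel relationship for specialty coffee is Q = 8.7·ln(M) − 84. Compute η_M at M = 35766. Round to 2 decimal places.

At M = 35766: Q = 7.217.
dQ/dM = 8.7/M = 0.000243248 at this income.
η = (dQ/dM)·(M/Q) = 0.000243248 × (35766/7.217) = 1.21.

1.21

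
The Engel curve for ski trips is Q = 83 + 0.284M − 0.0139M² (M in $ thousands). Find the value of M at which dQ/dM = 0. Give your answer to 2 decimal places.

dQ/dM = 0.284 − 0.0278M.
The good is inferior where dQ/dM < 0. Setting dQ/dM = 0 gives M = 0.284 / 0.0278 = 10.22.

10.22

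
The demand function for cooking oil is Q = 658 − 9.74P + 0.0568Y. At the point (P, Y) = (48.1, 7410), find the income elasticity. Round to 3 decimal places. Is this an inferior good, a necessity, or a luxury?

At P = 48.1, Y = 7410: Q = 610.394.
Holding P constant, ∂Q/∂Y = 0.0568.
η_Y = (∂Q/∂Y)·(Y/Q) = 0.0568 × (7410/610.394) = 0.690.
Since 0 < η < 1, this is a necessity.

0.690 (necessity)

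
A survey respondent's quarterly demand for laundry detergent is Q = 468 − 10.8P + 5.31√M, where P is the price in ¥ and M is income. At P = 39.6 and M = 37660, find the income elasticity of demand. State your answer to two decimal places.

0.48

At P = 39.6, M = 37660: Q = 1070.788.
Holding P constant, ∂Q/∂M = 5.31/(2√M) = 0.0136812.
η_M = (∂Q/∂M)·(M/Q) = 0.0136812 × (37660/1070.788) = 0.48.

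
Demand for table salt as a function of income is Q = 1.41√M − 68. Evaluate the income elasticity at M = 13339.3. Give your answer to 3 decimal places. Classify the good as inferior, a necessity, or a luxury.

0.858 (necessity)

At M = 13339.3: Q = 94.849.
dQ/dM = 1.41/(2√M) = 0.00610411 at this income.
η = (dQ/dM)·(M/Q) = 0.00610411 × (13339.3/94.849) = 0.858.
Since 0 < η < 1, the good is a necessity.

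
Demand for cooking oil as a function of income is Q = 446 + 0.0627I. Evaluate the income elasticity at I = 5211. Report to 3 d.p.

At I = 5211: Q = 772.730.
dQ/dI = 0.0627.
η = (dQ/dI)·(I/Q) = 0.0627 × (5211/772.730) = 0.423.

0.423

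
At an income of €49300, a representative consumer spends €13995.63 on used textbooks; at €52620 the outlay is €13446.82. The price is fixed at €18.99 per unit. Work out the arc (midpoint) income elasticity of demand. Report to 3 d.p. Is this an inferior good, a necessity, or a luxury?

With a constant price, Q₁ = 13995.63/18.99 = 737.000 and Q₂ = 13446.82/18.99 = 708.100 (equivalently, work directly with expenditure since P cancels).
Midpoint %ΔQ = (13446.82 − 13995.63)/13721.22 = -0.04000; midpoint %ΔI = (52620 − 49300)/50960 = 0.06515.
η = -0.04000 / 0.06515 = -0.614.
η < 0 ⇒ inferior good.

-0.614 (inferior good)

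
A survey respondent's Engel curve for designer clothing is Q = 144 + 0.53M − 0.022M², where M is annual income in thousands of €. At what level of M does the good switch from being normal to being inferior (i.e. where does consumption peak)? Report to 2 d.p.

dQ/dM = 0.53 − 0.044M.
The good is inferior where dQ/dM < 0. Setting dQ/dM = 0 gives M = 0.53 / 0.044 = 12.05.

12.05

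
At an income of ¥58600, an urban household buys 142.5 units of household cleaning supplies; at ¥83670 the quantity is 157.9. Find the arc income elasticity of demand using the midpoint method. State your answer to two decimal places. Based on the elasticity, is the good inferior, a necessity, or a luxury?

ΔQ = 157.9 − 142.5 = 15.4; midpoint Q̄ = (142.5 + 157.9)/2 = 150.2.
ΔI = 83670 − 58600 = 25070; midpoint Ī = (58600 + 83670)/2 = 71135.
η = (ΔQ/Q̄) ÷ (ΔI/Ī) = (15.4/150.2) ÷ (25070/71135) = 0.29.
0 < η < 1 ⇒ necessity.

0.29 (necessity)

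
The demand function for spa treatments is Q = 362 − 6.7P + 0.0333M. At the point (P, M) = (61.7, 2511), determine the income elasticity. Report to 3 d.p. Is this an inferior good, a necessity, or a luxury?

2.595 (luxury)

At P = 61.7, M = 2511: Q = 32.226.
Holding P constant, ∂Q/∂M = 0.0333.
η_M = (∂Q/∂M)·(M/Q) = 0.0333 × (2511/32.226) = 2.595.
Since η > 1, this is a luxury.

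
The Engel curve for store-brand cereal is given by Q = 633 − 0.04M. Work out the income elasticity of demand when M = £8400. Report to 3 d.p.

At M = 8400: Q = 297.000.
dQ/dM = −0.04.
η = (dQ/dM)·(M/Q) = -0.04 × (8400/297.000) = -1.131.

-1.131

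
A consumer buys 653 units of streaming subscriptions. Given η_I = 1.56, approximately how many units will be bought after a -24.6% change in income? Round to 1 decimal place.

402.4

%ΔQ ≈ η × %ΔI = 1.56 × (-24.6%) = -38.376%.
New Q ≈ 653 × (1 − 0.38376) = 402.4.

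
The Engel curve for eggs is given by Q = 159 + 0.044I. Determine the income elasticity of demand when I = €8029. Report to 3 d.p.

At I = 8029: Q = 512.276.
dQ/dI = 0.044.
η = (dQ/dI)·(I/Q) = 0.044 × (8029/512.276) = 0.690.

0.690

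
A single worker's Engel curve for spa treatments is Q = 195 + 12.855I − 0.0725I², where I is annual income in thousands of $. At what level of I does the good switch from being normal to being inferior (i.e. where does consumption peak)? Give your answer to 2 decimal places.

dQ/dI = 12.855 − 0.145I.
The good is inferior where dQ/dI < 0. Setting dQ/dI = 0 gives I = 12.855 / 0.145 = 88.66.

88.66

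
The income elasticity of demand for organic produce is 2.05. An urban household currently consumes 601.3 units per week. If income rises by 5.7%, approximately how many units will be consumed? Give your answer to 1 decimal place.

671.6

%ΔQ ≈ η × %ΔI = 2.05 × 5.7% = 11.685%.
New Q ≈ 601.3 × (1 + 0.11685) = 671.6.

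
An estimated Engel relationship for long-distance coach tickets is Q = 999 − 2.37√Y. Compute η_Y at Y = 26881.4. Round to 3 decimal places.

-0.318

At Y = 26881.4: Q = 610.426.
dQ/dY = -2.37/(2√Y) = -0.00722757 at this income.
η = (dQ/dY)·(Y/Q) = -0.00722757 × (26881.4/610.426) = -0.318.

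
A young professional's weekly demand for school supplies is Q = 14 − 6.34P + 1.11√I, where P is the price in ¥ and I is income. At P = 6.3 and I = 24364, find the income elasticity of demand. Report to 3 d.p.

0.588

At P = 6.3, I = 24364: Q = 147.318.
Holding P constant, ∂Q/∂I = 1.11/(2√I) = 0.00355565.
η_I = (∂Q/∂I)·(I/Q) = 0.00355565 × (24364/147.318) = 0.588.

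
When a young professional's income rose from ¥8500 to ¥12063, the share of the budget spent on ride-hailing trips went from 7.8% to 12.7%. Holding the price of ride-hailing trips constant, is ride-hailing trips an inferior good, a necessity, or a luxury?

The budget share rises as income rises, so η > 1.

luxury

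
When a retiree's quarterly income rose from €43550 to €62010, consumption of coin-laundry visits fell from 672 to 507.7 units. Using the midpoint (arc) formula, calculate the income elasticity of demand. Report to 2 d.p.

-0.80

ΔQ = 507.7 − 672 = -164.3; midpoint Q̄ = (672 + 507.7)/2 = 589.85.
ΔI = 62010 − 43550 = 18460; midpoint Ī = (43550 + 62010)/2 = 52780.
η = (ΔQ/Q̄) ÷ (ΔI/Ī) = (-164.3/589.85) ÷ (18460/52780) = -0.80.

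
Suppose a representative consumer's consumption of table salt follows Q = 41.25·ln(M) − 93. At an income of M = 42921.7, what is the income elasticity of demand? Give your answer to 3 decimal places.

0.119

At M = 42921.7: Q = 347.019.
dQ/dM = 41.25/M = 0.000961052 at this income.
η = (dQ/dM)·(M/Q) = 0.000961052 × (42921.7/347.019) = 0.119.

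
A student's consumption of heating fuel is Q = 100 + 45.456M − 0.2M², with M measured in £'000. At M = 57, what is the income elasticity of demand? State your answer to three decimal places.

At M = 57: Q = 2041.1920.
dQ/dM = 45.456 − 0.4M = 22.65600.
η = (dQ/dM)·(M/Q) = 22.65600 × (57/2041.1920) = 0.633.

0.633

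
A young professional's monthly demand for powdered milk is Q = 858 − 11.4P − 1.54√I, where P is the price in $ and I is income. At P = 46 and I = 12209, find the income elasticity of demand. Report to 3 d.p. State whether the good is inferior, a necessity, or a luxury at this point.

-0.521 (inferior good)

At P = 46, I = 12209: Q = 163.439.
Holding P constant, ∂Q/∂I = -1.54/(2√I) = -0.00696868.
η_I = (∂Q/∂I)·(I/Q) = -0.00696868 × (12209/163.439) = -0.521.
Since η < 0, this is an inferior good.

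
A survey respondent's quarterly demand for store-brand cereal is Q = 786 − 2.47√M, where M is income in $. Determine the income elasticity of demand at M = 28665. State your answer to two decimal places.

At M = 28665: Q = 367.811.
dQ/dM = -2.47/(2√M) = -0.00729442 at this income.
η = (dQ/dM)·(M/Q) = -0.00729442 × (28665/367.811) = -0.57.

-0.57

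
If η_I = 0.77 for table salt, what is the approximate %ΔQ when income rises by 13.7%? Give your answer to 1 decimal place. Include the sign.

%ΔQ ≈ η × %ΔI = 0.77 × 13.7% = 10.5%.

10.5%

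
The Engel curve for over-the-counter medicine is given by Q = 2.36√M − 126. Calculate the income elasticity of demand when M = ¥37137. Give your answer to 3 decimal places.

0.692

At M = 37137: Q = 328.795.
dQ/dM = 2.36/(2√M) = 0.0061232 at this income.
η = (dQ/dM)·(M/Q) = 0.0061232 × (37137/328.795) = 0.692.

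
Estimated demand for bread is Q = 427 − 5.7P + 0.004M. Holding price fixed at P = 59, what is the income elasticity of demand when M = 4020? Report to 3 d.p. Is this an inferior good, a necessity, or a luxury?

0.151 (necessity)

At P = 59, M = 4020: Q = 106.780.
Holding P constant, ∂Q/∂M = 0.004.
η_M = (∂Q/∂M)·(M/Q) = 0.004 × (4020/106.780) = 0.151.
Since 0 < η < 1, this is a necessity.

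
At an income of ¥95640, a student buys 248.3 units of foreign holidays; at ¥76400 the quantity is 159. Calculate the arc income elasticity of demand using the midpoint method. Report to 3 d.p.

1.960

ΔQ = 159 − 248.3 = -89.3; midpoint Q̄ = (248.3 + 159)/2 = 203.65.
ΔI = 76400 − 95640 = -19240; midpoint Ī = (95640 + 76400)/2 = 86020.
η = (ΔQ/Q̄) ÷ (ΔI/Ī) = (-89.3/203.65) ÷ (-19240/86020) = 1.960.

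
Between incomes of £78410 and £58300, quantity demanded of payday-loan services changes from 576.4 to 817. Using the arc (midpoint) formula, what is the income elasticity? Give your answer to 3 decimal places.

ΔQ = 817 − 576.4 = 240.6; midpoint Q̄ = (576.4 + 817)/2 = 696.7.
ΔI = 58300 − 78410 = -20110; midpoint Ī = (78410 + 58300)/2 = 68355.
η = (ΔQ/Q̄) ÷ (ΔI/Ī) = (240.6/696.7) ÷ (-20110/68355) = -1.174.

-1.174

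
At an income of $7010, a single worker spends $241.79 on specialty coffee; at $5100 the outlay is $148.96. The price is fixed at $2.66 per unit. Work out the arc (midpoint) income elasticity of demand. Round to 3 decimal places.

With a constant price, Q₁ = 241.79/2.66 = 90.898 and Q₂ = 148.96/2.66 = 56.000 (equivalently, work directly with expenditure since P cancels).
Midpoint %ΔQ = (148.96 − 241.79)/195.38 = -0.47514; midpoint %ΔI = (5100 − 7010)/6055 = -0.31544.
η = -0.47514 / -0.31544 = 1.506.

1.506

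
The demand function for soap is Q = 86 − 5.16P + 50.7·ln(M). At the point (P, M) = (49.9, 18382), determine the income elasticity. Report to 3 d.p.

0.155

At P = 49.9, M = 18382: Q = 326.346.
Holding P constant, ∂Q/∂M = 50.7/M = 0.00275813.
η_M = (∂Q/∂M)·(M/Q) = 0.00275813 × (18382/326.346) = 0.155.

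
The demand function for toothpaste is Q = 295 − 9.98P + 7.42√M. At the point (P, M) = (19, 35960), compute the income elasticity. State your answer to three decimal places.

0.465

At P = 19, M = 35960: Q = 1512.444.
Holding P constant, ∂Q/∂M = 7.42/(2√M) = 0.0195643.
η_M = (∂Q/∂M)·(M/Q) = 0.0195643 × (35960/1512.444) = 0.465.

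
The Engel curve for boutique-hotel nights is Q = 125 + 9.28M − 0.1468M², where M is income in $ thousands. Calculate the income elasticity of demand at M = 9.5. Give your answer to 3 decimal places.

At M = 9.5: Q = 199.9113.
dQ/dM = 9.28 − 0.2936M = 6.49080.
η = (dQ/dM)·(M/Q) = 6.49080 × (9.5/199.9113) = 0.308.

0.308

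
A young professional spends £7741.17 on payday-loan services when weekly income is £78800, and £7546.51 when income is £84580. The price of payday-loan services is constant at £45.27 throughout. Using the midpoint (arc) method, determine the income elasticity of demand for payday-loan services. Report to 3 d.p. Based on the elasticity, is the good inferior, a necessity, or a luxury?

-0.360 (inferior good)

With a constant price, Q₁ = 7741.17/45.27 = 171.000 and Q₂ = 7546.51/45.27 = 166.700 (equivalently, work directly with expenditure since P cancels).
Midpoint %ΔQ = (7546.51 − 7741.17)/7643.84 = -0.02547; midpoint %ΔI = (84580 − 78800)/81690 = 0.07076.
η = -0.02547 / 0.07076 = -0.360.
η < 0 ⇒ inferior good.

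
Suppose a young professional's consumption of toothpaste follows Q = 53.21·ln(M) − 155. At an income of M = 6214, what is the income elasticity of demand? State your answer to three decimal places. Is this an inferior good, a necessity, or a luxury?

At M = 6214: Q = 309.766.
dQ/dM = 53.21/M = 0.00856292 at this income.
η = (dQ/dM)·(M/Q) = 0.00856292 × (6214/309.766) = 0.172.
Since 0 < η < 1, the good is a necessity.

0.172 (necessity)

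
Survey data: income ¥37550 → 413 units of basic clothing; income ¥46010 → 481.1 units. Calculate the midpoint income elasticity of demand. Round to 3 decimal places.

ΔQ = 481.1 − 413 = 68.1; midpoint Q̄ = (413 + 481.1)/2 = 447.05.
ΔI = 46010 − 37550 = 8460; midpoint Ī = (37550 + 46010)/2 = 41780.
η = (ΔQ/Q̄) ÷ (ΔI/Ī) = (68.1/447.05) ÷ (8460/41780) = 0.752.

0.752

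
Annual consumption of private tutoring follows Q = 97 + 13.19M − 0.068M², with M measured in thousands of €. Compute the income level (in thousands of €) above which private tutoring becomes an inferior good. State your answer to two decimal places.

dQ/dM = 13.19 − 0.136M.
The good is inferior where dQ/dM < 0. Setting dQ/dM = 0 gives M = 13.19 / 0.136 = 96.99.

96.99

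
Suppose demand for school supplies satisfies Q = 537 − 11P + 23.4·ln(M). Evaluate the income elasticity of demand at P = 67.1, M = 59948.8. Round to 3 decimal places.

At P = 67.1, M = 59948.8: Q = 56.329.
Holding P constant, ∂Q/∂M = 23.4/M = 0.000390333.
η_M = (∂Q/∂M)·(M/Q) = 0.000390333 × (59948.8/56.329) = 0.415.

0.415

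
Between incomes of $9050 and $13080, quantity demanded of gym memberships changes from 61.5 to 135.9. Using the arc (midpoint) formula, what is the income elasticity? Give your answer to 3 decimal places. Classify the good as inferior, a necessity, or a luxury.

2.070 (luxury)

ΔQ = 135.9 − 61.5 = 74.4; midpoint Q̄ = (61.5 + 135.9)/2 = 98.7.
ΔI = 13080 − 9050 = 4030; midpoint Ī = (9050 + 13080)/2 = 11065.
η = (ΔQ/Q̄) ÷ (ΔI/Ī) = (74.4/98.7) ÷ (4030/11065) = 2.070.
η > 1 ⇒ luxury.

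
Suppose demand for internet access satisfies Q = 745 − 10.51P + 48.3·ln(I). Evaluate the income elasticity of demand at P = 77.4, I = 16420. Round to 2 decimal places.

At P = 77.4, I = 16420: Q = 400.338.
Holding P constant, ∂Q/∂I = 48.3/I = 0.00294153.
η_I = (∂Q/∂I)·(I/Q) = 0.00294153 × (16420/400.338) = 0.12.

0.12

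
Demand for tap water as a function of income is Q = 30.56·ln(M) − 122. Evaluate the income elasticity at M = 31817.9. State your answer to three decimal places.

At M = 31817.9: Q = 194.839.
dQ/dM = 30.56/M = 0.000960466 at this income.
η = (dQ/dM)·(M/Q) = 0.000960466 × (31817.9/194.839) = 0.157.

0.157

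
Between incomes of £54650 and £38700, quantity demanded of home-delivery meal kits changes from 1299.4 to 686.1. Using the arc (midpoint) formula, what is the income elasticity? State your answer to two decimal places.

ΔQ = 686.1 − 1299.4 = -613.3; midpoint Q̄ = (1299.4 + 686.1)/2 = 992.75.
ΔI = 38700 − 54650 = -15950; midpoint Ī = (54650 + 38700)/2 = 46675.
η = (ΔQ/Q̄) ÷ (ΔI/Ī) = (-613.3/992.75) ÷ (-15950/46675) = 1.81.

1.81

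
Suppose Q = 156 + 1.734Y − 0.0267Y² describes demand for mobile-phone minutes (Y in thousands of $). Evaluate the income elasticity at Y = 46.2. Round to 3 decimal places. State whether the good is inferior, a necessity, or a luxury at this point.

-0.189 (inferior good)

At Y = 46.2: Q = 179.1213.
dQ/dY = 1.734 − 0.0534Y = -0.73308.
η = (dQ/dY)·(Y/Q) = -0.73308 × (46.2/179.1213) = -0.189.
η < 0 ⇒ inferior good.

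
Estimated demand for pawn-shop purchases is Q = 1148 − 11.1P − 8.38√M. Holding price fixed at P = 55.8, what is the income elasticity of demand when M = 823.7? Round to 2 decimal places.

-0.42

At P = 55.8, M = 823.7: Q = 288.113.
Holding P constant, ∂Q/∂M = -8.38/(2√M) = -0.145992.
η_M = (∂Q/∂M)·(M/Q) = -0.145992 × (823.7/288.113) = -0.42.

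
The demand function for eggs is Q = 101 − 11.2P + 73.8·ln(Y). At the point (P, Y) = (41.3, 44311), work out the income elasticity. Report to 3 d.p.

At P = 41.3, Y = 44311: Q = 428.025.
Holding P constant, ∂Q/∂Y = 73.8/Y = 0.0016655.
η_Y = (∂Q/∂Y)·(Y/Q) = 0.0016655 × (44311/428.025) = 0.172.

0.172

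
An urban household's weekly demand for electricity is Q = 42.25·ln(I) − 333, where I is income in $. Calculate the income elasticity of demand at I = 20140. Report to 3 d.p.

0.493

At I = 20140: Q = 85.717.
dQ/dI = 42.25/I = 0.00209782 at this income.
η = (dQ/dI)·(I/Q) = 0.00209782 × (20140/85.717) = 0.493.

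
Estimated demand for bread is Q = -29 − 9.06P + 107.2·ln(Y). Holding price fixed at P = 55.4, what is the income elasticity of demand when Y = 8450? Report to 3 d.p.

At P = 55.4, Y = 8450: Q = 438.370.
Holding P constant, ∂Q/∂Y = 107.2/Y = 0.0126864.
η_Y = (∂Q/∂Y)·(Y/Q) = 0.0126864 × (8450/438.370) = 0.245.

0.245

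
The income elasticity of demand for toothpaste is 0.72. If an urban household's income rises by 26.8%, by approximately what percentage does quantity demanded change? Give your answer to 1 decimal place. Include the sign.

%ΔQ ≈ η × %ΔI = 0.72 × 26.8% = 19.3%.

19.3%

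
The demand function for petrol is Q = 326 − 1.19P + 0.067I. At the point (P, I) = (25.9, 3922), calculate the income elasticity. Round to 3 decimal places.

At P = 25.9, I = 3922: Q = 557.953.
Holding P constant, ∂Q/∂I = 0.067.
η_I = (∂Q/∂I)·(I/Q) = 0.067 × (3922/557.953) = 0.471.

0.471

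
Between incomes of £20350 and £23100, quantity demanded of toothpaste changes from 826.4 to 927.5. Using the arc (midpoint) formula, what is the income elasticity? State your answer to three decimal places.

0.911

ΔQ = 927.5 − 826.4 = 101.1; midpoint Q̄ = (826.4 + 927.5)/2 = 876.95.
ΔI = 23100 − 20350 = 2750; midpoint Ī = (20350 + 23100)/2 = 21725.
η = (ΔQ/Q̄) ÷ (ΔI/Ī) = (101.1/876.95) ÷ (2750/21725) = 0.911.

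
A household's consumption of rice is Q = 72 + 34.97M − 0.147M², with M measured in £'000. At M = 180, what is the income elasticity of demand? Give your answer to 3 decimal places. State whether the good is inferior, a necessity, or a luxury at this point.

At M = 180: Q = 1603.8000.
dQ/dM = 34.97 − 0.294M = -17.95000.
η = (dQ/dM)·(M/Q) = -17.95000 × (180/1603.8000) = -2.015.
η < 0 ⇒ inferior good.

-2.015 (inferior good)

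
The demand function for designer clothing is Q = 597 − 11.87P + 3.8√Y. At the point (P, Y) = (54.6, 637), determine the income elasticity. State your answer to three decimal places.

At P = 54.6, Y = 637: Q = 44.806.
Holding P constant, ∂Q/∂Y = 3.8/(2√Y) = 0.0752807.
η_Y = (∂Q/∂Y)·(Y/Q) = 0.0752807 × (637/44.806) = 1.070.

1.070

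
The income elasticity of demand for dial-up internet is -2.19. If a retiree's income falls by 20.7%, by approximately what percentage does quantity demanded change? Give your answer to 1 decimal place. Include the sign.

%ΔQ ≈ η × %ΔI = -2.19 × (-20.7%) = 45.3%.

45.3%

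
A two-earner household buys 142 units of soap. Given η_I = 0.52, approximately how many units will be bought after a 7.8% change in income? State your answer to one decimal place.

147.8

%ΔQ ≈ η × %ΔI = 0.52 × 7.8% = 4.056%.
New Q ≈ 142 × (1 + 0.04056) = 147.8.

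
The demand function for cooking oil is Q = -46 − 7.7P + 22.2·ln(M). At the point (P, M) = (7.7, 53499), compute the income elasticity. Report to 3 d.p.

0.163

At P = 7.7, M = 53499: Q = 136.411.
Holding P constant, ∂Q/∂M = 22.2/M = 0.000414961.
η_M = (∂Q/∂M)·(M/Q) = 0.000414961 × (53499/136.411) = 0.163.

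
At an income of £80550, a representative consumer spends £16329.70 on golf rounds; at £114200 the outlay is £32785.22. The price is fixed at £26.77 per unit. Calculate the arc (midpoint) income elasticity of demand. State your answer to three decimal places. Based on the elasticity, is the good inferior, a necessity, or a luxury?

With a constant price, Q₁ = 16329.70/26.77 = 610.000 and Q₂ = 32785.22/26.77 = 1224.700 (equivalently, work directly with expenditure since P cancels).
Midpoint %ΔQ = (32785.22 − 16329.70)/24557.46 = 0.67008; midpoint %ΔI = (114200 − 80550)/97375 = 0.34557.
η = 0.67008 / 0.34557 = 1.939.
η > 1 ⇒ luxury.

1.939 (luxury)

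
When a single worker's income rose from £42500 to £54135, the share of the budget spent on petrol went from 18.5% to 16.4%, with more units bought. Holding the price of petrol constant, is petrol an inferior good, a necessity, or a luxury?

necessity

Quantity rises but the budget share falls as income rises, so 0 < η < 1.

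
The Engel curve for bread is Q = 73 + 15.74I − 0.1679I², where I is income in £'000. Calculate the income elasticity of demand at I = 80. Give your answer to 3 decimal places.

-3.454

At I = 80: Q = 257.6400.
dQ/dI = 15.74 − 0.3358I = -11.12400.
η = (dQ/dI)·(I/Q) = -11.12400 × (80/257.6400) = -3.454.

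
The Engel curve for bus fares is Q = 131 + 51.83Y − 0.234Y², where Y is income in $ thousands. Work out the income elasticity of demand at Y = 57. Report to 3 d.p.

At Y = 57: Q = 2325.0440.
dQ/dY = 51.83 − 0.468Y = 25.15400.
η = (dQ/dY)·(Y/Q) = 25.15400 × (57/2325.0440) = 0.617.

0.617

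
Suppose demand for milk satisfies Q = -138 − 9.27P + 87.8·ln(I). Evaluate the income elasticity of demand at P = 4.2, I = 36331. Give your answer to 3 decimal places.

At P = 4.2, I = 36331: Q = 745.003.
Holding P constant, ∂Q/∂I = 87.8/I = 0.00241667.
η_I = (∂Q/∂I)·(I/Q) = 0.00241667 × (36331/745.003) = 0.118.

0.118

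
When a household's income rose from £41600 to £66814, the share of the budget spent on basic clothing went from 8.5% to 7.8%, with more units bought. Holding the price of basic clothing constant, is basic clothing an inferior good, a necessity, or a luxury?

necessity

Quantity rises but the budget share falls as income rises, so 0 < η < 1.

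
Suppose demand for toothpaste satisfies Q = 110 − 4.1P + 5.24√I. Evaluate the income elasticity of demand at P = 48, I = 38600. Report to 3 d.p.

0.546

At P = 48, I = 38600: Q = 942.697.
Holding P constant, ∂Q/∂I = 5.24/(2√I) = 0.0133354.
η_I = (∂Q/∂I)·(I/Q) = 0.0133354 × (38600/942.697) = 0.546.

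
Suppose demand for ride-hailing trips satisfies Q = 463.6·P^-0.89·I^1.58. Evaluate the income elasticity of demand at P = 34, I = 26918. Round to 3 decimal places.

For a multiplicative demand Q = A·P^α·I^β, the income elasticity is β everywhere.
Here β = 1.58, so η = 1.580.

1.580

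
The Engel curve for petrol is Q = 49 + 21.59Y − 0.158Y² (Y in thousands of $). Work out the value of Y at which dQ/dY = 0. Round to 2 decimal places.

dQ/dY = 21.59 − 0.316Y.
The good is inferior where dQ/dY < 0. Setting dQ/dY = 0 gives Y = 21.59 / 0.316 = 68.32.

68.32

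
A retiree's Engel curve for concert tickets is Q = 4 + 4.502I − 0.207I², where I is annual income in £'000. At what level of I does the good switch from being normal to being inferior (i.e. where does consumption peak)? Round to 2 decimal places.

dQ/dI = 4.502 − 0.414I.
The good is inferior where dQ/dI < 0. Setting dQ/dI = 0 gives I = 4.502 / 0.414 = 10.87.

10.87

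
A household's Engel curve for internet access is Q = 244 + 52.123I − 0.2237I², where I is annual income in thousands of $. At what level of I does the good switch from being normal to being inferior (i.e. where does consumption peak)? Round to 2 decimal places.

116.50

dQ/dI = 52.123 − 0.4474I.
The good is inferior where dQ/dI < 0. Setting dQ/dI = 0 gives I = 52.123 / 0.4474 = 116.50.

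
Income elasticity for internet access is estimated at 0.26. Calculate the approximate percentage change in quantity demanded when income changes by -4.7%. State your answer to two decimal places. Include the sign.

-1.22%

%ΔQ ≈ η × %ΔI = 0.26 × (-4.7%) = -1.22%.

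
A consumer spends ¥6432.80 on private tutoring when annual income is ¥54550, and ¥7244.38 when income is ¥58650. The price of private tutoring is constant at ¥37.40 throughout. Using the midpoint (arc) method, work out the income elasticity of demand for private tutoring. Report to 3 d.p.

With a constant price, Q₁ = 6432.80/37.40 = 172.000 and Q₂ = 7244.38/37.40 = 193.700 (equivalently, work directly with expenditure since P cancels).
Midpoint %ΔQ = (7244.38 − 6432.80)/6838.59 = 0.11868; midpoint %ΔI = (58650 − 54550)/56600 = 0.07244.
η = 0.11868 / 0.07244 = 1.638.

1.638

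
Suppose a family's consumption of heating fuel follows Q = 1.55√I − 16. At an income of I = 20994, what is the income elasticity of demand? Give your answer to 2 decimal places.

At I = 20994: Q = 208.584.
dQ/dI = 1.55/(2√I) = 0.00534877 at this income.
η = (dQ/dI)·(I/Q) = 0.00534877 × (20994/208.584) = 0.54.

0.54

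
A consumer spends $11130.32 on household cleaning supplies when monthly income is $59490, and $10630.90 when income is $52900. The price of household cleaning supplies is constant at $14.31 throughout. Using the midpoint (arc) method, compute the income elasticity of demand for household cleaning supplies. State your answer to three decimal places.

0.391

With a constant price, Q₁ = 11130.32/14.31 = 777.800 and Q₂ = 10630.90/14.31 = 742.900 (equivalently, work directly with expenditure since P cancels).
Midpoint %ΔQ = (10630.90 − 11130.32)/10880.61 = -0.04590; midpoint %ΔI = (52900 − 59490)/56195 = -0.11727.
η = -0.04590 / -0.11727 = 0.391.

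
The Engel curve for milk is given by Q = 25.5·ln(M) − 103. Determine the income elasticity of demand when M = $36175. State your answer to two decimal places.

At M = 36175: Q = 164.651.
dQ/dM = 25.5/M = 0.000704907 at this income.
η = (dQ/dM)·(M/Q) = 0.000704907 × (36175/164.651) = 0.15.

0.15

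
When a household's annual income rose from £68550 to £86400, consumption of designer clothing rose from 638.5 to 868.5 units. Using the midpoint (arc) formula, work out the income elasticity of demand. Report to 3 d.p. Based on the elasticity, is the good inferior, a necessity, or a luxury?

ΔQ = 868.5 − 638.5 = 230; midpoint Q̄ = (638.5 + 868.5)/2 = 753.5.
ΔI = 86400 − 68550 = 17850; midpoint Ī = (68550 + 86400)/2 = 77475.
η = (ΔQ/Q̄) ÷ (ΔI/Ī) = (230/753.5) ÷ (17850/77475) = 1.325.
η > 1 ⇒ luxury.

1.325 (luxury)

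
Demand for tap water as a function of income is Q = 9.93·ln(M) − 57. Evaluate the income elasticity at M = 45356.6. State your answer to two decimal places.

0.20

At M = 45356.6: Q = 49.473.
dQ/dM = 9.93/M = 0.000218932 at this income.
η = (dQ/dM)·(M/Q) = 0.000218932 × (45356.6/49.473) = 0.20.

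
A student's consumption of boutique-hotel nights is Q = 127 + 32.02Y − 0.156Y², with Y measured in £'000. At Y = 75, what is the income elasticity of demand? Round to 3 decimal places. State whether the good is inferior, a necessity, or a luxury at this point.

0.392 (necessity)

At Y = 75: Q = 1651.0000.
dQ/dY = 32.02 − 0.312Y = 8.62000.
η = (dQ/dY)·(Y/Q) = 8.62000 × (75/1651.0000) = 0.392.
0 < η < 1 ⇒ necessity.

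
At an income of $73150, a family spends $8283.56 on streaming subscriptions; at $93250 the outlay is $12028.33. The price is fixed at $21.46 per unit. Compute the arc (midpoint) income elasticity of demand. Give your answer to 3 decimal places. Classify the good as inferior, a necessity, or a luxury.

With a constant price, Q₁ = 8283.56/21.46 = 386.000 and Q₂ = 12028.33/21.46 = 560.500 (equivalently, work directly with expenditure since P cancels).
Midpoint %ΔQ = (12028.33 − 8283.56)/10155.95 = 0.36873; midpoint %ΔI = (93250 − 73150)/83200 = 0.24159.
η = 0.36873 / 0.24159 = 1.526.
η > 1 ⇒ luxury.

1.526 (luxury)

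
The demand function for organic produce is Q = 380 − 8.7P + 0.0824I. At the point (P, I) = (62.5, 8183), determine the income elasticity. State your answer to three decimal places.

1.321

At P = 62.5, I = 8183: Q = 510.529.
Holding P constant, ∂Q/∂I = 0.0824.
η_I = (∂Q/∂I)·(I/Q) = 0.0824 × (8183/510.529) = 1.321.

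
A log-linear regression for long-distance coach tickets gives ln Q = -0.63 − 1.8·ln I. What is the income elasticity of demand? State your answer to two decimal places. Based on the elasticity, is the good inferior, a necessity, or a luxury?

In a log-linear demand, the coefficient on ln I is the income elasticity.
So η = -1.80.
η < 0 ⇒ inferior good.

-1.80 (inferior good)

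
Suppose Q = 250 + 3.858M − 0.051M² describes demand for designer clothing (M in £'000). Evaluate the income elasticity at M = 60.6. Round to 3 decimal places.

-0.475

At M = 60.6: Q = 296.5044.
dQ/dM = 3.858 − 0.102M = -2.32320.
η = (dQ/dM)·(M/Q) = -2.32320 × (60.6/296.5044) = -0.475.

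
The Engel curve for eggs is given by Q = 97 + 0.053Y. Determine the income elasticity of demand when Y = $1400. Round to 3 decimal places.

0.433

At Y = 1400: Q = 171.200.
dQ/dY = 0.053.
η = (dQ/dY)·(Y/Q) = 0.053 × (1400/171.200) = 0.433.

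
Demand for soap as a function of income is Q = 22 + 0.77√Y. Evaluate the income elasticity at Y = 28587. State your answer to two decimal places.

0.43

At Y = 28587: Q = 152.189.
dQ/dY = 0.77/(2√Y) = 0.00227707 at this income.
η = (dQ/dY)·(Y/Q) = 0.00227707 × (28587/152.189) = 0.43.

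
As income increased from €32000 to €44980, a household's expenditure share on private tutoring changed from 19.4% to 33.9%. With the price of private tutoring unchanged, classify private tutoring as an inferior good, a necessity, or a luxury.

The budget share rises as income rises, so η > 1.

luxury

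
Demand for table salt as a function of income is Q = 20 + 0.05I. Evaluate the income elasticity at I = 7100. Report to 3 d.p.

0.947

At I = 7100: Q = 375.000.
dQ/dI = 0.05.
η = (dQ/dI)·(I/Q) = 0.05 × (7100/375.000) = 0.947.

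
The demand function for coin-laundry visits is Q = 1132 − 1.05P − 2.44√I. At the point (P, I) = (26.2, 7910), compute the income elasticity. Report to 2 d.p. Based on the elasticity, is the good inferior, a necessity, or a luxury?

At P = 26.2, I = 7910: Q = 887.481.
Holding P constant, ∂Q/∂I = -2.44/(2√I) = -0.0137174.
η_I = (∂Q/∂I)·(I/Q) = -0.0137174 × (7910/887.481) = -0.12.
Since η < 0, this is an inferior good.

-0.12 (inferior good)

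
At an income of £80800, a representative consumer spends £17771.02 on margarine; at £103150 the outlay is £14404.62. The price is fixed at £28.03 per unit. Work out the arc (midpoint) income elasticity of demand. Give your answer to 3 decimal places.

-0.861

With a constant price, Q₁ = 17771.02/28.03 = 634.000 and Q₂ = 14404.62/28.03 = 513.900 (equivalently, work directly with expenditure since P cancels).
Midpoint %ΔQ = (14404.62 − 17771.02)/16087.82 = -0.20925; midpoint %ΔI = (103150 − 80800)/91975 = 0.24300.
η = -0.20925 / 0.24300 = -0.861.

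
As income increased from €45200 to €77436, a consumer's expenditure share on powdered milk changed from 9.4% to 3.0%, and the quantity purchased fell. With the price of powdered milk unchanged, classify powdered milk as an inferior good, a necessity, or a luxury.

inferior good

Quantity demanded falls as income rises, so η < 0.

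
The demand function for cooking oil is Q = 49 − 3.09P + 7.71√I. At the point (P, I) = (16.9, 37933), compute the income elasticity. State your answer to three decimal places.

0.501

At P = 16.9, I = 37933: Q = 1498.409.
Holding P constant, ∂Q/∂I = 7.71/(2√I) = 0.0197932.
η_I = (∂Q/∂I)·(I/Q) = 0.0197932 × (37933/1498.409) = 0.501.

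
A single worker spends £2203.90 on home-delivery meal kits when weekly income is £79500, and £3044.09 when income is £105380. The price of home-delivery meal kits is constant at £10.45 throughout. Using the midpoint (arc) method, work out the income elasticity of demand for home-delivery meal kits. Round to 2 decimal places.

1.14

With a constant price, Q₁ = 2203.90/10.45 = 210.900 and Q₂ = 3044.09/10.45 = 291.300 (equivalently, work directly with expenditure since P cancels).
Midpoint %ΔQ = (3044.09 − 2203.90)/2624.00 = 0.32019; midpoint %ΔI = (105380 − 79500)/92440 = 0.27997.
η = 0.32019 / 0.27997 = 1.14.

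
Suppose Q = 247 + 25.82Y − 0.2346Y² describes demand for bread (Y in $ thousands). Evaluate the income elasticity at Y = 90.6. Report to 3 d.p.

At Y = 90.6: Q = 660.6107.
dQ/dY = 25.82 − 0.4692Y = -16.68952.
η = (dQ/dY)·(Y/Q) = -16.68952 × (90.6/660.6107) = -2.289.

-2.289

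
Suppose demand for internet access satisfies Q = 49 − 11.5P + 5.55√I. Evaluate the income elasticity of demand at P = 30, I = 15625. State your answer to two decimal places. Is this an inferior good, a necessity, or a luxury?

0.87 (necessity)

At P = 30, I = 15625: Q = 397.750.
Holding P constant, ∂Q/∂I = 5.55/(2√I) = 0.0222.
η_I = (∂Q/∂I)·(I/Q) = 0.0222 × (15625/397.750) = 0.87.
Since 0 < η < 1, this is a necessity.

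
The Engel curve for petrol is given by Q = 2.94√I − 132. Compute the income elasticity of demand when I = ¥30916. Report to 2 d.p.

At I = 30916: Q = 384.939.
dQ/dI = 2.94/(2√I) = 0.00836037 at this income.
η = (dQ/dI)·(I/Q) = 0.00836037 × (30916/384.939) = 0.67.

0.67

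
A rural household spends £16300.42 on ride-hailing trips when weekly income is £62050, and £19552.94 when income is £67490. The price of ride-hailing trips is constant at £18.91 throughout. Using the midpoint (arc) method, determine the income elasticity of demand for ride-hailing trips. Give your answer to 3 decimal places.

With a constant price, Q₁ = 16300.42/18.91 = 862.000 and Q₂ = 19552.94/18.91 = 1034.000 (equivalently, work directly with expenditure since P cancels).
Midpoint %ΔQ = (19552.94 − 16300.42)/17926.68 = 0.18143; midpoint %ΔI = (67490 − 62050)/64770 = 0.08399.
η = 0.18143 / 0.08399 = 2.160.

2.160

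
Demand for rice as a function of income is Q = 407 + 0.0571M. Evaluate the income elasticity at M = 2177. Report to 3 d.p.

At M = 2177: Q = 531.307.
dQ/dM = 0.0571.
η = (dQ/dM)·(M/Q) = 0.0571 × (2177/531.307) = 0.234.

0.234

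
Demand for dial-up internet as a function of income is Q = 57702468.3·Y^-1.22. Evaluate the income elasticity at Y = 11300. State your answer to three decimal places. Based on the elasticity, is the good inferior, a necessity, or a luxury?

For Q = A·Y^β the income elasticity is constant and equal to β.
Here β = -1.22, so η = -1.220.
Since η < 0, the good is an inferior good.

-1.220 (inferior good)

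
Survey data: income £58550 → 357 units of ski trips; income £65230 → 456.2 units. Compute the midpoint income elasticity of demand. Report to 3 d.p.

2.260

ΔQ = 456.2 − 357 = 99.2; midpoint Q̄ = (357 + 456.2)/2 = 406.6.
ΔI = 65230 − 58550 = 6680; midpoint Ī = (58550 + 65230)/2 = 61890.
η = (ΔQ/Q̄) ÷ (ΔI/Ī) = (99.2/406.6) ÷ (6680/61890) = 2.260.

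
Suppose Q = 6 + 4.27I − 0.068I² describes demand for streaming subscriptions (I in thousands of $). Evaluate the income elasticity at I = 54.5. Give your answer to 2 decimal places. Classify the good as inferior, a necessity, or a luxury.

-4.66 (inferior good)

At I = 54.5: Q = 36.7380.
dQ/dI = 4.27 − 0.136I = -3.14200.
η = (dQ/dI)·(I/Q) = -3.14200 × (54.5/36.7380) = -4.66.
η < 0 ⇒ inferior good.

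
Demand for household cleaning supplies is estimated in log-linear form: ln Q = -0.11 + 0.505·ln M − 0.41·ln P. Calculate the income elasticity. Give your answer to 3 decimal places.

In a log-linear demand, the coefficient on ln M is the income elasticity.
So η = 0.505.

0.505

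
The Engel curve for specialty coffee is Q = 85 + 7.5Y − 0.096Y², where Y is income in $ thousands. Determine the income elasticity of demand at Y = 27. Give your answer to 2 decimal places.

0.29

At Y = 27: Q = 217.5160.
dQ/dY = 7.5 − 0.192Y = 2.31600.
η = (dQ/dY)·(Y/Q) = 2.31600 × (27/217.5160) = 0.29.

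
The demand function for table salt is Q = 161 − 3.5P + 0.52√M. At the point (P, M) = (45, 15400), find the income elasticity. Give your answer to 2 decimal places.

0.47

At P = 45, M = 15400: Q = 68.030.
Holding P constant, ∂Q/∂M = 0.52/(2√M) = 0.00209514.
η_M = (∂Q/∂M)·(M/Q) = 0.00209514 × (15400/68.030) = 0.47.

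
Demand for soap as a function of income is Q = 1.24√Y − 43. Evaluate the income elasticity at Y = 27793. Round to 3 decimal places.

At Y = 27793: Q = 163.723.
dQ/dY = 1.24/(2√Y) = 0.00371898 at this income.
η = (dQ/dY)·(Y/Q) = 0.00371898 × (27793/163.723) = 0.631.

0.631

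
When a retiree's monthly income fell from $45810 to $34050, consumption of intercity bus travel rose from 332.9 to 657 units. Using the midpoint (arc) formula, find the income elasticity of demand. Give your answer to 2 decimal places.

ΔQ = 657 − 332.9 = 324.1; midpoint Q̄ = (332.9 + 657)/2 = 494.95.
ΔI = 34050 − 45810 = -11760; midpoint Ī = (45810 + 34050)/2 = 39930.
η = (ΔQ/Q̄) ÷ (ΔI/Ī) = (324.1/494.95) ÷ (-11760/39930) = -2.22.

-2.22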